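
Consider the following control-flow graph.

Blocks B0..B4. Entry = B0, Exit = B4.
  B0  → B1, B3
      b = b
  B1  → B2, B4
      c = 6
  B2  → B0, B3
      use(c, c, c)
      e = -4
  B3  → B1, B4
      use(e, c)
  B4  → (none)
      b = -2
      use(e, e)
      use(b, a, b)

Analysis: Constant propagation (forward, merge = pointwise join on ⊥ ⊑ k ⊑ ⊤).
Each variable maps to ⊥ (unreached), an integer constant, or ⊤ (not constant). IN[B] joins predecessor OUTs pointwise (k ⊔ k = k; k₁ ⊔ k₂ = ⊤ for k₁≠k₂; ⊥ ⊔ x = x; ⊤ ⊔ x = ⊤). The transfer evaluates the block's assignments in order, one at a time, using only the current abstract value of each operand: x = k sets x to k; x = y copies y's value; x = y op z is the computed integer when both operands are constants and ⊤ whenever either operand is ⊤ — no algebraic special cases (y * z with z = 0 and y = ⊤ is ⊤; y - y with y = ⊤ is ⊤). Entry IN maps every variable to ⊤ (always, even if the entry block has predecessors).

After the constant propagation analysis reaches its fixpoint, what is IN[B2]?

Answer: {a: ⊤, b: ⊤, c: 6, d: ⊤, e: ⊤, f: ⊤}

Working:
Per-block solution:
  B0: | IN=(all ⊤) | OUT=(all ⊤)
  B1: | IN=(all ⊤) | OUT={c:6; rest ⊤}
  B2: | IN={c:6; rest ⊤} | OUT={c:6, e:-4; rest ⊤}
  B3: | IN=(all ⊤) | OUT=(all ⊤)
  B4: | IN=(all ⊤) | OUT={b:-2; rest ⊤}

Merge at B2: IN[B2] = OUT[B1] = {a: ⊤, b: ⊤, c: 6, d: ⊤, e: ⊤, f: ⊤}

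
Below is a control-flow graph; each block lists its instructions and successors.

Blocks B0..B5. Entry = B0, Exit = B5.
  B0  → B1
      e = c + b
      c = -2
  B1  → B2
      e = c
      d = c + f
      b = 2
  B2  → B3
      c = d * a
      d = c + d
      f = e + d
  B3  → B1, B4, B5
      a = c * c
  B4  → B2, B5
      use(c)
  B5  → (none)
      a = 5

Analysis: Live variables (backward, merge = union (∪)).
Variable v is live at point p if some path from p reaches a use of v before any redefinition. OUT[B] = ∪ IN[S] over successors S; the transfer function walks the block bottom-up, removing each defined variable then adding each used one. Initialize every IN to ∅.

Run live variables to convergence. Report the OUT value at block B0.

Fixpoint table:
  B0: | IN={a, b, c, f} | OUT={a, c, f}
  B1: | IN={a, c, f} | OUT={a, d, e}
  B2: | IN={a, d, e} | OUT={c, d, e, f}
  B3: | IN={c, d, e, f} | OUT={a, c, d, e, f}
  B4: | IN={a, c, d, e} | OUT={a, d, e}
  B5: | IN={} | OUT={}

Merge at B0: OUT[B0] = IN[B1] = {a, c, f}

Answer: {a, c, f}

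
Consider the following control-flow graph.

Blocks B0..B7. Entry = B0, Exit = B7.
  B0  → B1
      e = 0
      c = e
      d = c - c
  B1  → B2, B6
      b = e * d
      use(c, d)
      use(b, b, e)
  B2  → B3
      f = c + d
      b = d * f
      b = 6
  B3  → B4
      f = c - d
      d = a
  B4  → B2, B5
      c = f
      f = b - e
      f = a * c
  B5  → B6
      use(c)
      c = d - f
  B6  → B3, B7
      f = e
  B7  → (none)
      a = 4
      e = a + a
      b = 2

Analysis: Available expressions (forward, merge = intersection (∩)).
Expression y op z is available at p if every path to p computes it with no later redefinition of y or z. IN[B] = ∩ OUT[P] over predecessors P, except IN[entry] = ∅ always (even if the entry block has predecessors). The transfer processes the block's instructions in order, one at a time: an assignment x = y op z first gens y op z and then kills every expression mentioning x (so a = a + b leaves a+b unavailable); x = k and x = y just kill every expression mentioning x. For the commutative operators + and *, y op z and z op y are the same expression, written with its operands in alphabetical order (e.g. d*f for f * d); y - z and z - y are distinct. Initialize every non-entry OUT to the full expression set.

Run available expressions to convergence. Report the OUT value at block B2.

Converged values:
  B0:  IN={}  OUT={c-c}
  B1:  IN={c-c}  OUT={c-c, d*e}
  B2:  IN={}  OUT={c+d, d*f}
  B3:  IN={}  OUT={}
  B4:  IN={}  OUT={a*c, b-e}
  B5:  IN={a*c, b-e}  OUT={b-e, d-f}
  B6:  IN={}  OUT={}
  B7:  IN={}  OUT={a+a}

Merge at B2: IN[B2] = OUT[B1] ∩ OUT[B4] = {}
Applying B2's transfer function to that IN value gives OUT[B2] (row B2 above).

Answer: {c+d, d*f}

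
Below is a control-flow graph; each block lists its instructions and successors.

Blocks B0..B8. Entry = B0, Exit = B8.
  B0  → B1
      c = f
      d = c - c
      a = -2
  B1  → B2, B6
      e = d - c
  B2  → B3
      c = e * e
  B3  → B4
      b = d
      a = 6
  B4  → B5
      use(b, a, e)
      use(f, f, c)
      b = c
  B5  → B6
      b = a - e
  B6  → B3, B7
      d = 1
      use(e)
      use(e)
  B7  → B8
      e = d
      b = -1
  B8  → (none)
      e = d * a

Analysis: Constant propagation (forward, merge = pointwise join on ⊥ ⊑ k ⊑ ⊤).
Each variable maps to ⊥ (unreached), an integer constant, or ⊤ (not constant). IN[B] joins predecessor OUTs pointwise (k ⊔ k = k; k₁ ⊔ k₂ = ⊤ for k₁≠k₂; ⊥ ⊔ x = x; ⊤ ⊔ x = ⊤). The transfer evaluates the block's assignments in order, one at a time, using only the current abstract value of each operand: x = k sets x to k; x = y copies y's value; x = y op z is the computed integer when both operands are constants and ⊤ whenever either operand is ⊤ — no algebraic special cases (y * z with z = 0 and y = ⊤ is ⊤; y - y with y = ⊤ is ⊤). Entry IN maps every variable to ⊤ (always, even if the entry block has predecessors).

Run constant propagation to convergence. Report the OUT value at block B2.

Per-block solution:
  B0:  IN=(all ⊤)  OUT={a:-2; rest ⊤}
  B1:  IN={a:-2; rest ⊤}  OUT={a:-2; rest ⊤}
  B2:  IN={a:-2; rest ⊤}  OUT={a:-2; rest ⊤}
  B3:  IN=(all ⊤)  OUT={a:6; rest ⊤}
  B4:  IN={a:6; rest ⊤}  OUT={a:6; rest ⊤}
  B5:  IN={a:6; rest ⊤}  OUT={a:6; rest ⊤}
  B6:  IN=(all ⊤)  OUT={d:1; rest ⊤}
  B7:  IN={d:1; rest ⊤}  OUT={b:-1, d:1, e:1; rest ⊤}
  B8:  IN={b:-1, d:1, e:1; rest ⊤}  OUT={b:-1, d:1; rest ⊤}

Merge at B2: IN[B2] = OUT[B1] = {a: -2, b: ⊤, c: ⊤, d: ⊤, e: ⊤, f: ⊤}
Applying B2's transfer function to that IN value gives OUT[B2] (row B2 above).

Answer: {a: -2, b: ⊤, c: ⊤, d: ⊤, e: ⊤, f: ⊤}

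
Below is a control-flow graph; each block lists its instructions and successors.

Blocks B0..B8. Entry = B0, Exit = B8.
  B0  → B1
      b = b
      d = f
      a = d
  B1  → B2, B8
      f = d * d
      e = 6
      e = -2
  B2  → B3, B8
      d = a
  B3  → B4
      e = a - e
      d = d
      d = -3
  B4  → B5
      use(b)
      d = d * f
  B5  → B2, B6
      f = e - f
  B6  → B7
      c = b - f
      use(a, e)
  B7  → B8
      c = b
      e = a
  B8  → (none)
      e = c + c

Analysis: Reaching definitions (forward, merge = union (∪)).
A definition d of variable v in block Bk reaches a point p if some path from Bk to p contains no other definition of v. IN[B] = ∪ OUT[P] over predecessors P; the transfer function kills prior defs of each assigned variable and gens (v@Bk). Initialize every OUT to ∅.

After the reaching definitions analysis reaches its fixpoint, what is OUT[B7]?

Converged values:
  B0:   IN={}   OUT={a@B0, b@B0, d@B0}
  B1:   IN={a@B0, b@B0, d@B0}   OUT={a@B0, b@B0, d@B0, e@B1, f@B1}
  B2:   IN={a@B0, b@B0, d@B0, d@B4, e@B1, e@B3, f@B1, f@B5}   OUT={a@B0, b@B0, d@B2, e@B1, e@B3, f@B1, f@B5}
  B3:   IN={a@B0, b@B0, d@B2, e@B1, e@B3, f@B1, f@B5}   OUT={a@B0, b@B0, d@B3, e@B3, f@B1, f@B5}
  B4:   IN={a@B0, b@B0, d@B3, e@B3, f@B1, f@B5}   OUT={a@B0, b@B0, d@B4, e@B3, f@B1, f@B5}
  B5:   IN={a@B0, b@B0, d@B4, e@B3, f@B1, f@B5}   OUT={a@B0, b@B0, d@B4, e@B3, f@B5}
  B6:   IN={a@B0, b@B0, d@B4, e@B3, f@B5}   OUT={a@B0, b@B0, c@B6, d@B4, e@B3, f@B5}
  B7:   IN={a@B0, b@B0, c@B6, d@B4, e@B3, f@B5}   OUT={a@B0, b@B0, c@B7, d@B4, e@B7, f@B5}
  B8:   IN={a@B0, b@B0, c@B7, d@B0, d@B2, d@B4, e@B1, e@B3, e@B7, f@B1, f@B5}   OUT={a@B0, b@B0, c@B7, d@B0, d@B2, d@B4, e@B8, f@B1, f@B5}

Merge at B7: IN[B7] = OUT[B6] = {a@B0, b@B0, c@B6, d@B4, e@B3, f@B5}
Applying B7's transfer function to that IN value gives OUT[B7] (row B7 above).

Answer: {a@B0, b@B0, c@B7, d@B4, e@B7, f@B5}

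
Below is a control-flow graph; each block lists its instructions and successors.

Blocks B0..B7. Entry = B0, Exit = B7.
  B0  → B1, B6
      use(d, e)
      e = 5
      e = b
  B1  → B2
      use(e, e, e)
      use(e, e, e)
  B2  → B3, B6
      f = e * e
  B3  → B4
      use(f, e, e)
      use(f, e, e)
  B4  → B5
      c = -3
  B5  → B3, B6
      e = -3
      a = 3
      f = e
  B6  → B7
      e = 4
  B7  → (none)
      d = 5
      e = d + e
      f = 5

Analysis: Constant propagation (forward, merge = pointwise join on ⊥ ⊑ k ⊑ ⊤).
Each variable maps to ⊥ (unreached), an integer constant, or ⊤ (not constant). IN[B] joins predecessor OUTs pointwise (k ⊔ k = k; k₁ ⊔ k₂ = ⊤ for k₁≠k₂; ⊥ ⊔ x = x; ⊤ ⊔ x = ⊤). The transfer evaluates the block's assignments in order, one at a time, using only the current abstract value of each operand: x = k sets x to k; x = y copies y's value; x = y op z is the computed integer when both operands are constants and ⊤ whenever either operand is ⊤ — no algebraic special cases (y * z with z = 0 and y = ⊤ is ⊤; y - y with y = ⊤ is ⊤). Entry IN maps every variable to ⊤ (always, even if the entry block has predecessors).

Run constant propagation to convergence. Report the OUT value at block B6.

Per-block solution:
  B0:  IN=(all ⊤)  OUT=(all ⊤)
  B1:  IN=(all ⊤)  OUT=(all ⊤)
  B2:  IN=(all ⊤)  OUT=(all ⊤)
  B3:  IN=(all ⊤)  OUT=(all ⊤)
  B4:  IN=(all ⊤)  OUT={c:-3; rest ⊤}
  B5:  IN={c:-3; rest ⊤}  OUT={a:3, c:-3, e:-3, f:-3; rest ⊤}
  B6:  IN=(all ⊤)  OUT={e:4; rest ⊤}
  B7:  IN={e:4; rest ⊤}  OUT={d:5, e:9, f:5; rest ⊤}

Merge at B6: IN[B6] = OUT[B0] ⊔ OUT[B2] ⊔ OUT[B5] = {a: ⊤, b: ⊤, c: ⊤, d: ⊤, e: ⊤, f: ⊤}
Applying B6's transfer function to that IN value gives OUT[B6] (row B6 above).

Answer: {a: ⊤, b: ⊤, c: ⊤, d: ⊤, e: 4, f: ⊤}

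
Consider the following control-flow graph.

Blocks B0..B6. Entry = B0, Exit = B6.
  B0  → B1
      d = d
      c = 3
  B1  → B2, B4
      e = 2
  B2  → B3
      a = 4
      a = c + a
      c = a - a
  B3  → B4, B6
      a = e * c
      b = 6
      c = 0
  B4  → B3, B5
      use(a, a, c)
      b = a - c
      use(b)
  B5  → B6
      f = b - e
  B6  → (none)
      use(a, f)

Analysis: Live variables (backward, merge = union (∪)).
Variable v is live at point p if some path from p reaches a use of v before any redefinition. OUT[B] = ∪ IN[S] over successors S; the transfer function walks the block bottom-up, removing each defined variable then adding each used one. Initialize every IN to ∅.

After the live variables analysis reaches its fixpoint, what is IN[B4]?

Answer: {a, c, e, f}

Trace:
Per-block solution:
  B0:  IN={a, d, f}  OUT={a, c, f}
  B1:  IN={a, c, f}  OUT={a, c, e, f}
  B2:  IN={c, e, f}  OUT={c, e, f}
  B3:  IN={c, e, f}  OUT={a, c, e, f}
  B4:  IN={a, c, e, f}  OUT={a, b, c, e, f}
  B5:  IN={a, b, e}  OUT={a, f}
  B6:  IN={a, f}  OUT={}

Merge at B4: OUT[B4] = IN[B3] ⊔ IN[B5] = {a, b, c, e, f}
Applying B4's transfer function to that OUT value gives IN[B4] (row B4 above).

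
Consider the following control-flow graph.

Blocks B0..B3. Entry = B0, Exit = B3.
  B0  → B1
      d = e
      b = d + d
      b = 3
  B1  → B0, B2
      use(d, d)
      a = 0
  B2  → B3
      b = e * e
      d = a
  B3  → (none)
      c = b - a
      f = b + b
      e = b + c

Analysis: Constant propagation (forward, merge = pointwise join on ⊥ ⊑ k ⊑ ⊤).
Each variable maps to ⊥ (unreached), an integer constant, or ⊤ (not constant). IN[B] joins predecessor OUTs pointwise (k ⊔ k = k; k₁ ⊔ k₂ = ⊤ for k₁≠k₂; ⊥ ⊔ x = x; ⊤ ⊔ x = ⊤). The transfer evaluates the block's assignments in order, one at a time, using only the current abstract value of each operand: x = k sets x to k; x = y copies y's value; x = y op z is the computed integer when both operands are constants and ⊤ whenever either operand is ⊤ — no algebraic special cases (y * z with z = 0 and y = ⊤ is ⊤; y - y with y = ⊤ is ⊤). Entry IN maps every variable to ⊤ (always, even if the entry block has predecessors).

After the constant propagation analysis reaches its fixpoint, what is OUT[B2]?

Answer: {a: 0, b: ⊤, c: ⊤, d: 0, e: ⊤, f: ⊤}

Working:
Fixpoint table:
  B0:  IN=(all ⊤)  OUT={b:3; rest ⊤}
  B1:  IN={b:3; rest ⊤}  OUT={a:0, b:3; rest ⊤}
  B2:  IN={a:0, b:3; rest ⊤}  OUT={a:0, d:0; rest ⊤}
  B3:  IN={a:0, d:0; rest ⊤}  OUT={a:0, d:0; rest ⊤}

Merge at B2: IN[B2] = OUT[B1] = {a: 0, b: 3, c: ⊤, d: ⊤, e: ⊤, f: ⊤}
Applying B2's transfer function to that IN value gives OUT[B2] (row B2 above).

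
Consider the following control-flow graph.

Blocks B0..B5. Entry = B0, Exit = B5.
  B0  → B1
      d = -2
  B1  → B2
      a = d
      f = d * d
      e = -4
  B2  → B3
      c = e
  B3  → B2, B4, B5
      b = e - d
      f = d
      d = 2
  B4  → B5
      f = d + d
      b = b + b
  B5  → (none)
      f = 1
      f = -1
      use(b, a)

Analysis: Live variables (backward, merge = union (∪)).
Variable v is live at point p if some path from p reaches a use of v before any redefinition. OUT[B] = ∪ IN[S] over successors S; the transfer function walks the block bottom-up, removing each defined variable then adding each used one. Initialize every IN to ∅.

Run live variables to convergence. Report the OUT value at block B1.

Converged values:
  B0:   IN={}   OUT={d}
  B1:   IN={d}   OUT={a, d, e}
  B2:   IN={a, d, e}   OUT={a, d, e}
  B3:   IN={a, d, e}   OUT={a, b, d, e}
  B4:   IN={a, b, d}   OUT={a, b}
  B5:   IN={a, b}   OUT={}

Merge at B1: OUT[B1] = IN[B2] = {a, d, e}

Answer: {a, d, e}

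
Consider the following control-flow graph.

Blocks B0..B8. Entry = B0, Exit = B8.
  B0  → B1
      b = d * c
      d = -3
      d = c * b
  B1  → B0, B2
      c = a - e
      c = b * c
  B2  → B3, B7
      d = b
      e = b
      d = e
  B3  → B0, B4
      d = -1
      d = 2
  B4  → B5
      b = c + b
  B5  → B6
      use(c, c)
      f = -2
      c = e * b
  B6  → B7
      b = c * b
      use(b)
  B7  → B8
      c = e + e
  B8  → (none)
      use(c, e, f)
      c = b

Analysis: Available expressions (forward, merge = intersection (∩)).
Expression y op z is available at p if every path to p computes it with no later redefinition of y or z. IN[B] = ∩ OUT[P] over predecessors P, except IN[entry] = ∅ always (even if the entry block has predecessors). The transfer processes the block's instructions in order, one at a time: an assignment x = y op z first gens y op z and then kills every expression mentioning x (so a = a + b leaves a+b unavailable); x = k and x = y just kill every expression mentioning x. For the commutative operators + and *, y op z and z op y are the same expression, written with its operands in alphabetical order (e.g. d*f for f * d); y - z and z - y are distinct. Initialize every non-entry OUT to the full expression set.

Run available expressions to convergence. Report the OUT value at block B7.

Answer: {e+e}

Derivation:
Fixpoint table:
  B0: | IN={} | OUT={b*c}
  B1: | IN={b*c} | OUT={a-e}
  B2: | IN={a-e} | OUT={}
  B3: | IN={} | OUT={}
  B4: | IN={} | OUT={}
  B5: | IN={} | OUT={b*e}
  B6: | IN={b*e} | OUT={}
  B7: | IN={} | OUT={e+e}
  B8: | IN={e+e} | OUT={e+e}

Merge at B7: IN[B7] = OUT[B2] ∩ OUT[B6] = {}
Applying B7's transfer function to that IN value gives OUT[B7] (row B7 above).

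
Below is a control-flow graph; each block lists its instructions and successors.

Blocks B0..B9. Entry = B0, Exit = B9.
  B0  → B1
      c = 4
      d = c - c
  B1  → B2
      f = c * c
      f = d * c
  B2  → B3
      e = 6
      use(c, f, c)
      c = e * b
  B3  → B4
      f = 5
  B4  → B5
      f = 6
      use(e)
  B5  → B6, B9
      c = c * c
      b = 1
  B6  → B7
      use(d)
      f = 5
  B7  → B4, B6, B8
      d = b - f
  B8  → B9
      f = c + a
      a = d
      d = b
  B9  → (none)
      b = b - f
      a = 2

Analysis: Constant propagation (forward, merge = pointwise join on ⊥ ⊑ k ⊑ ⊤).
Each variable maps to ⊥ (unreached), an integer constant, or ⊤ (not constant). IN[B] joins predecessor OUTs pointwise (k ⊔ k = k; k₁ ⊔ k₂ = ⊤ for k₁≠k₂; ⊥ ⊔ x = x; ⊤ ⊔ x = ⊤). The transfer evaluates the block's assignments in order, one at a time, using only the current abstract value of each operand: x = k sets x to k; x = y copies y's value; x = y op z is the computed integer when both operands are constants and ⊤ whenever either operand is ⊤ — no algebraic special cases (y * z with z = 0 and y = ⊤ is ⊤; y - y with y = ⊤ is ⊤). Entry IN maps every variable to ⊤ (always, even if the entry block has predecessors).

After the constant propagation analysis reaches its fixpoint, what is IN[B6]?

Per-block solution:
  B0:  IN=(all ⊤)  OUT={c:4, d:0; rest ⊤}
  B1:  IN={c:4, d:0; rest ⊤}  OUT={c:4, d:0, f:0; rest ⊤}
  B2:  IN={c:4, d:0, f:0; rest ⊤}  OUT={d:0, e:6, f:0; rest ⊤}
  B3:  IN={d:0, e:6, f:0; rest ⊤}  OUT={d:0, e:6, f:5; rest ⊤}
  B4:  IN={e:6, f:5; rest ⊤}  OUT={e:6, f:6; rest ⊤}
  B5:  IN={e:6, f:6; rest ⊤}  OUT={b:1, e:6, f:6; rest ⊤}
  B6:  IN={b:1, e:6; rest ⊤}  OUT={b:1, e:6, f:5; rest ⊤}
  B7:  IN={b:1, e:6, f:5; rest ⊤}  OUT={b:1, d:-4, e:6, f:5; rest ⊤}
  B8:  IN={b:1, d:-4, e:6, f:5; rest ⊤}  OUT={a:-4, b:1, d:1, e:6; rest ⊤}
  B9:  IN={b:1, e:6; rest ⊤}  OUT={a:2, e:6; rest ⊤}

Merge at B6: IN[B6] = OUT[B5] ⊔ OUT[B7] = {a: ⊤, b: 1, c: ⊤, d: ⊤, e: 6, f: ⊤}

Answer: {a: ⊤, b: 1, c: ⊤, d: ⊤, e: 6, f: ⊤}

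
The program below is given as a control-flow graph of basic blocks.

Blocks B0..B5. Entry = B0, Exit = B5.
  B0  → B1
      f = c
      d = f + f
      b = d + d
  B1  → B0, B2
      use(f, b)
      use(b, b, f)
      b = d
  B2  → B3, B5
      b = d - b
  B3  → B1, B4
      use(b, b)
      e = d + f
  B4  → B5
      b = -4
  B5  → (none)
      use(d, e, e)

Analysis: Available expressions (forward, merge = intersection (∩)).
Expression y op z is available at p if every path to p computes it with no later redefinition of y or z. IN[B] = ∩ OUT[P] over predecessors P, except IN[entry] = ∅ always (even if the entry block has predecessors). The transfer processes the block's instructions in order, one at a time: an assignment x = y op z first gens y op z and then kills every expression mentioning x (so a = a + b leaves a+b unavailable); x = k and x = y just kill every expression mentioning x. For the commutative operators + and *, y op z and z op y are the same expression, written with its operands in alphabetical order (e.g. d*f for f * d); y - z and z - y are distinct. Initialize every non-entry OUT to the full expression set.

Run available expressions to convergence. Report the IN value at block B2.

Per-block solution:
  B0:  IN={}  OUT={d+d, f+f}
  B1:  IN={d+d, f+f}  OUT={d+d, f+f}
  B2:  IN={d+d, f+f}  OUT={d+d, f+f}
  B3:  IN={d+d, f+f}  OUT={d+d, d+f, f+f}
  B4:  IN={d+d, d+f, f+f}  OUT={d+d, d+f, f+f}
  B5:  IN={d+d, f+f}  OUT={d+d, f+f}

Merge at B2: IN[B2] = OUT[B1] = {d+d, f+f}

Answer: {d+d, f+f}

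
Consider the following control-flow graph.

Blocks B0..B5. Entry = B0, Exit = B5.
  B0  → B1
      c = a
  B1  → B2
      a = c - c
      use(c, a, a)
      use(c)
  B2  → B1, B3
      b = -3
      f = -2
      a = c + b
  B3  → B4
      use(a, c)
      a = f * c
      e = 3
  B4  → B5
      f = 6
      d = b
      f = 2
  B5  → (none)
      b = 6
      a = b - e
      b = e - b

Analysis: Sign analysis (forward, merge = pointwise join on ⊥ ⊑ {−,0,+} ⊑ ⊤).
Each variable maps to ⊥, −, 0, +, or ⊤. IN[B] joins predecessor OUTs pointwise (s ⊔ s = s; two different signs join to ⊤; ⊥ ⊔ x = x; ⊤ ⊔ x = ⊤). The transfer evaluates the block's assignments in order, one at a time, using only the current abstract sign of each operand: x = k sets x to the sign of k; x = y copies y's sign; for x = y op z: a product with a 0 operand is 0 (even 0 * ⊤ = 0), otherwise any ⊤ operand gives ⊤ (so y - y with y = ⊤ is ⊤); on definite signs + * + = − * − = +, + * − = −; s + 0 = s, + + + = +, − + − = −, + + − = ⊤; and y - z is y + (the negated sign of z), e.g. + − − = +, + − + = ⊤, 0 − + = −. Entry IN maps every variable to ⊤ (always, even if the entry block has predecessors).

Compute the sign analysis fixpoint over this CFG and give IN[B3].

Answer: {a: ⊤, b: -, c: ⊤, d: ⊤, e: ⊤, f: -}

Working:
Per-block solution:
  B0: | IN=(all ⊤) | OUT=(all ⊤)
  B1: | IN=(all ⊤) | OUT=(all ⊤)
  B2: | IN=(all ⊤) | OUT={b:-, f:-; rest ⊤}
  B3: | IN={b:-, f:-; rest ⊤} | OUT={b:-, e:+, f:-; rest ⊤}
  B4: | IN={b:-, e:+, f:-; rest ⊤} | OUT={b:-, d:-, e:+, f:+; rest ⊤}
  B5: | IN={b:-, d:-, e:+, f:+; rest ⊤} | OUT={d:-, e:+, f:+; rest ⊤}

Merge at B3: IN[B3] = OUT[B2] = {a: ⊤, b: -, c: ⊤, d: ⊤, e: ⊤, f: -}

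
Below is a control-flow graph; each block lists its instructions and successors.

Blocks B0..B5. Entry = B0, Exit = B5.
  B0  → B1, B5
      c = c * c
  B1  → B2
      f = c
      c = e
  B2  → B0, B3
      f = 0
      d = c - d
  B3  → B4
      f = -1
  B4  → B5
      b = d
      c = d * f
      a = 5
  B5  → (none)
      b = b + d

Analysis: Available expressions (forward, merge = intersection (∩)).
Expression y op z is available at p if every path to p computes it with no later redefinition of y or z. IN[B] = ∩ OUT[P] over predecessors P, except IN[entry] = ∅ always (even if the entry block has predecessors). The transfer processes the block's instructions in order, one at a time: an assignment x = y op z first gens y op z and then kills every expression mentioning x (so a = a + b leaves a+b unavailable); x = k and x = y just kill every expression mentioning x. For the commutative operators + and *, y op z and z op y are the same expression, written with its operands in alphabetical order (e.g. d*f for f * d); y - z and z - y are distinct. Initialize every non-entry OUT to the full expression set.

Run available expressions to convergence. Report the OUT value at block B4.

Per-block solution:
  B0:  IN={}  OUT={}
  B1:  IN={}  OUT={}
  B2:  IN={}  OUT={}
  B3:  IN={}  OUT={}
  B4:  IN={}  OUT={d*f}
  B5:  IN={}  OUT={}

Merge at B4: IN[B4] = OUT[B3] = {}
Applying B4's transfer function to that IN value gives OUT[B4] (row B4 above).

Answer: {d*f}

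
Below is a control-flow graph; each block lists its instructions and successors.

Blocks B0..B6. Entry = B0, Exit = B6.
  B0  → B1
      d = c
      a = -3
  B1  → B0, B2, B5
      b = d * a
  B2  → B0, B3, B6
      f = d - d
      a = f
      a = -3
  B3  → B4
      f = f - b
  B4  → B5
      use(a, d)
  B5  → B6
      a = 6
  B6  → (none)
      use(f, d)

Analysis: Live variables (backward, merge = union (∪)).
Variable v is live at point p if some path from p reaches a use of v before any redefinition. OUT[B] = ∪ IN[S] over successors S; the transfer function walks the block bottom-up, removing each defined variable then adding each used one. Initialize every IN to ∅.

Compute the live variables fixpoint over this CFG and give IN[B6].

Per-block solution:
  B0:   IN={c, f}   OUT={a, c, d, f}
  B1:   IN={a, c, d, f}   OUT={b, c, d, f}
  B2:   IN={b, c, d}   OUT={a, b, c, d, f}
  B3:   IN={a, b, d, f}   OUT={a, d, f}
  B4:   IN={a, d, f}   OUT={d, f}
  B5:   IN={d, f}   OUT={d, f}
  B6:   IN={d, f}   OUT={}

B6 is the boundary node: OUT[B6] = {}
Applying B6's transfer function to that OUT value gives IN[B6] (row B6 above).

Answer: {d, f}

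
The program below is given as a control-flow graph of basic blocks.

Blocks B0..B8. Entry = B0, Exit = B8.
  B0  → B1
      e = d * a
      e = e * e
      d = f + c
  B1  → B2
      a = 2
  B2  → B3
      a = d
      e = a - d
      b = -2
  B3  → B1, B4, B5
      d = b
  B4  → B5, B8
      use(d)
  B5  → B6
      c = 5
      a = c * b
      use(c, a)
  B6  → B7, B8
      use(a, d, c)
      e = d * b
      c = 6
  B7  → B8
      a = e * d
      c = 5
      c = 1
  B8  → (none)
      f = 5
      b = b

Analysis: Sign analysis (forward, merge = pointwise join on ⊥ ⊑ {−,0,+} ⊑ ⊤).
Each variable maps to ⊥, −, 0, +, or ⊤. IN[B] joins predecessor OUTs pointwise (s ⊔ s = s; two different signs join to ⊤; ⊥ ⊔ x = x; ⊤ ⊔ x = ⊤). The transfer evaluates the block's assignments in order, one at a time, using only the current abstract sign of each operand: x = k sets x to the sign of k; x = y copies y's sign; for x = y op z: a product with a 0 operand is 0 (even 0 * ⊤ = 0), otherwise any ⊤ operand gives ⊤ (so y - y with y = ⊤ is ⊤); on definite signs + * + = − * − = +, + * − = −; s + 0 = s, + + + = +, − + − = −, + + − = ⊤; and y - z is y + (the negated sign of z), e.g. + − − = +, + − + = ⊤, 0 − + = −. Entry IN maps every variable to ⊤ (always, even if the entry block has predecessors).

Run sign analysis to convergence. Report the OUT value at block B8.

Converged values:
  B0:  IN=(all ⊤)  OUT=(all ⊤)
  B1:  IN=(all ⊤)  OUT={a:+; rest ⊤}
  B2:  IN={a:+; rest ⊤}  OUT={b:-; rest ⊤}
  B3:  IN={b:-; rest ⊤}  OUT={b:-, d:-; rest ⊤}
  B4:  IN={b:-, d:-; rest ⊤}  OUT={b:-, d:-; rest ⊤}
  B5:  IN={b:-, d:-; rest ⊤}  OUT={a:-, b:-, c:+, d:-; rest ⊤}
  B6:  IN={a:-, b:-, c:+, d:-; rest ⊤}  OUT={a:-, b:-, c:+, d:-, e:+; rest ⊤}
  B7:  IN={a:-, b:-, c:+, d:-, e:+; rest ⊤}  OUT={a:-, b:-, c:+, d:-, e:+; rest ⊤}
  B8:  IN={b:-, d:-; rest ⊤}  OUT={b:-, d:-, f:+; rest ⊤}

Merge at B8: IN[B8] = OUT[B4] ⊔ OUT[B6] ⊔ OUT[B7] = {a: ⊤, b: -, c: ⊤, d: -, e: ⊤, f: ⊤}
Applying B8's transfer function to that IN value gives OUT[B8] (row B8 above).

Answer: {a: ⊤, b: -, c: ⊤, d: -, e: ⊤, f: +}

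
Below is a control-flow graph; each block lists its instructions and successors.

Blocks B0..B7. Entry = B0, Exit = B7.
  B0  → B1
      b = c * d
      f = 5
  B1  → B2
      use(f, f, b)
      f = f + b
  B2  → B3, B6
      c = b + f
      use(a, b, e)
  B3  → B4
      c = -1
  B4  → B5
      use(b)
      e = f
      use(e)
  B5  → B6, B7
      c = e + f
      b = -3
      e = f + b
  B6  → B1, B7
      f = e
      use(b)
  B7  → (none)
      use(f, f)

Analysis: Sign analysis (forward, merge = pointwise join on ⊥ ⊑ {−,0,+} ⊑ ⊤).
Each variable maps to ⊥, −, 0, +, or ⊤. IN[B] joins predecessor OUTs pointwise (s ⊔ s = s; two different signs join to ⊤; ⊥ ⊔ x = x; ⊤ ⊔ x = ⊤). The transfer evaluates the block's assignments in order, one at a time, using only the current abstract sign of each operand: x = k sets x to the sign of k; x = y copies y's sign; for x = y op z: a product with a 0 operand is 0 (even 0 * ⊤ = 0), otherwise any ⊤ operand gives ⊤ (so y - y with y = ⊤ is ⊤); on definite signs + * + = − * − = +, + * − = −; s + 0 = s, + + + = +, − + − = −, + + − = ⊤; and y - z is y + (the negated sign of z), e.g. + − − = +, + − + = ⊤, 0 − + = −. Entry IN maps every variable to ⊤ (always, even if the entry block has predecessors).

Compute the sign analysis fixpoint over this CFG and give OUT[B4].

Answer: {a: ⊤, b: ⊤, c: -, d: ⊤, e: ⊤, f: ⊤}

Trace:
Fixpoint table:
  B0: | IN=(all ⊤) | OUT={f:+; rest ⊤}
  B1: | IN=(all ⊤) | OUT=(all ⊤)
  B2: | IN=(all ⊤) | OUT=(all ⊤)
  B3: | IN=(all ⊤) | OUT={c:-; rest ⊤}
  B4: | IN={c:-; rest ⊤} | OUT={c:-; rest ⊤}
  B5: | IN={c:-; rest ⊤} | OUT={b:-; rest ⊤}
  B6: | IN=(all ⊤) | OUT=(all ⊤)
  B7: | IN=(all ⊤) | OUT=(all ⊤)

Merge at B4: IN[B4] = OUT[B3] = {a: ⊤, b: ⊤, c: -, d: ⊤, e: ⊤, f: ⊤}
Applying B4's transfer function to that IN value gives OUT[B4] (row B4 above).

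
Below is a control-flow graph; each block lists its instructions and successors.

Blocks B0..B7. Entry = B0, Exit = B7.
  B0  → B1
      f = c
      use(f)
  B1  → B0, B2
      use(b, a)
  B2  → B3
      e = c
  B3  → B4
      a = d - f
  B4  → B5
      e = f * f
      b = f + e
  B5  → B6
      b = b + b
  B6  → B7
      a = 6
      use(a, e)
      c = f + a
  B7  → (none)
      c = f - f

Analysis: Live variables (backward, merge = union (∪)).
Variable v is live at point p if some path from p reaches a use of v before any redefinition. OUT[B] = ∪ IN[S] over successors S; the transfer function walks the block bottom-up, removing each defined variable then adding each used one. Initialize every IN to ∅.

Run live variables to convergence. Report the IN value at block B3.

Answer: {d, f}

Derivation:
Per-block solution:
  B0:  IN={a, b, c, d}  OUT={a, b, c, d, f}
  B1:  IN={a, b, c, d, f}  OUT={a, b, c, d, f}
  B2:  IN={c, d, f}  OUT={d, f}
  B3:  IN={d, f}  OUT={f}
  B4:  IN={f}  OUT={b, e, f}
  B5:  IN={b, e, f}  OUT={e, f}
  B6:  IN={e, f}  OUT={f}
  B7:  IN={f}  OUT={}

Merge at B3: OUT[B3] = IN[B4] = {f}
Applying B3's transfer function to that OUT value gives IN[B3] (row B3 above).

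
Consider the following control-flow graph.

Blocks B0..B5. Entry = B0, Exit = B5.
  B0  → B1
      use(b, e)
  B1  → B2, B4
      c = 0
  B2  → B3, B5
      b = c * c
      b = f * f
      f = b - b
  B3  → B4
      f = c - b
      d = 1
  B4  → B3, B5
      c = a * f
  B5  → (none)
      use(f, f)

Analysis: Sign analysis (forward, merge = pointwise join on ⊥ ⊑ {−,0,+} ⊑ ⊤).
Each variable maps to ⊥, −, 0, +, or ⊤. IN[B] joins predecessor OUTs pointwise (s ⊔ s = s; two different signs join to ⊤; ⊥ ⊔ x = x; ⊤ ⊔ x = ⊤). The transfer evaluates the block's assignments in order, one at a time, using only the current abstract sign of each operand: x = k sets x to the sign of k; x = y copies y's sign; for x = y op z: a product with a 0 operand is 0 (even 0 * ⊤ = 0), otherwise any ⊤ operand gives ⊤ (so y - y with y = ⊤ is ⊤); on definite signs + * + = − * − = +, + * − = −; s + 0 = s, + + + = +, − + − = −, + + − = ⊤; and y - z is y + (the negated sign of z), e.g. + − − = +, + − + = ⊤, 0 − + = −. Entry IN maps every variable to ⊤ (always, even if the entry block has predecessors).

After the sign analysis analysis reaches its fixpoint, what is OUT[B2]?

Per-block solution:
  B0:  IN=(all ⊤)  OUT=(all ⊤)
  B1:  IN=(all ⊤)  OUT={c:0; rest ⊤}
  B2:  IN={c:0; rest ⊤}  OUT={c:0; rest ⊤}
  B3:  IN=(all ⊤)  OUT={d:+; rest ⊤}
  B4:  IN=(all ⊤)  OUT=(all ⊤)
  B5:  IN=(all ⊤)  OUT=(all ⊤)

Merge at B2: IN[B2] = OUT[B1] = {a: ⊤, b: ⊤, c: 0, d: ⊤, e: ⊤, f: ⊤}
Applying B2's transfer function to that IN value gives OUT[B2] (row B2 above).

Answer: {a: ⊤, b: ⊤, c: 0, d: ⊤, e: ⊤, f: ⊤}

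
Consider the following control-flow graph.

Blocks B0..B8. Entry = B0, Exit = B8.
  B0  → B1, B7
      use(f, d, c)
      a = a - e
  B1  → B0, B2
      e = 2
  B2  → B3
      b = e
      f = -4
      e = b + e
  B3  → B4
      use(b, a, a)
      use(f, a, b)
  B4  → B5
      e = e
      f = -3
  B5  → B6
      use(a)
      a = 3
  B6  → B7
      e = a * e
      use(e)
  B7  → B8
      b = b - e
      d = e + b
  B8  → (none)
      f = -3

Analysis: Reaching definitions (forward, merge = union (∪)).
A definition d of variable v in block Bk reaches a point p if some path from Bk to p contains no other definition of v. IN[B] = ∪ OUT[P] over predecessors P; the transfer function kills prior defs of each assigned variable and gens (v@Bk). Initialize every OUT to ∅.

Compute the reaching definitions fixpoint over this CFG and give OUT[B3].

Answer: {a@B0, b@B2, e@B2, f@B2}

Trace:
Converged values:
  B0: | IN={a@B0, e@B1} | OUT={a@B0, e@B1}
  B1: | IN={a@B0, e@B1} | OUT={a@B0, e@B1}
  B2: | IN={a@B0, e@B1} | OUT={a@B0, b@B2, e@B2, f@B2}
  B3: | IN={a@B0, b@B2, e@B2, f@B2} | OUT={a@B0, b@B2, e@B2, f@B2}
  B4: | IN={a@B0, b@B2, e@B2, f@B2} | OUT={a@B0, b@B2, e@B4, f@B4}
  B5: | IN={a@B0, b@B2, e@B4, f@B4} | OUT={a@B5, b@B2, e@B4, f@B4}
  B6: | IN={a@B5, b@B2, e@B4, f@B4} | OUT={a@B5, b@B2, e@B6, f@B4}
  B7: | IN={a@B0, a@B5, b@B2, e@B1, e@B6, f@B4} | OUT={a@B0, a@B5, b@B7, d@B7, e@B1, e@B6, f@B4}
  B8: | IN={a@B0, a@B5, b@B7, d@B7, e@B1, e@B6, f@B4} | OUT={a@B0, a@B5, b@B7, d@B7, e@B1, e@B6, f@B8}

Merge at B3: IN[B3] = OUT[B2] = {a@B0, b@B2, e@B2, f@B2}
Applying B3's transfer function to that IN value gives OUT[B3] (row B3 above).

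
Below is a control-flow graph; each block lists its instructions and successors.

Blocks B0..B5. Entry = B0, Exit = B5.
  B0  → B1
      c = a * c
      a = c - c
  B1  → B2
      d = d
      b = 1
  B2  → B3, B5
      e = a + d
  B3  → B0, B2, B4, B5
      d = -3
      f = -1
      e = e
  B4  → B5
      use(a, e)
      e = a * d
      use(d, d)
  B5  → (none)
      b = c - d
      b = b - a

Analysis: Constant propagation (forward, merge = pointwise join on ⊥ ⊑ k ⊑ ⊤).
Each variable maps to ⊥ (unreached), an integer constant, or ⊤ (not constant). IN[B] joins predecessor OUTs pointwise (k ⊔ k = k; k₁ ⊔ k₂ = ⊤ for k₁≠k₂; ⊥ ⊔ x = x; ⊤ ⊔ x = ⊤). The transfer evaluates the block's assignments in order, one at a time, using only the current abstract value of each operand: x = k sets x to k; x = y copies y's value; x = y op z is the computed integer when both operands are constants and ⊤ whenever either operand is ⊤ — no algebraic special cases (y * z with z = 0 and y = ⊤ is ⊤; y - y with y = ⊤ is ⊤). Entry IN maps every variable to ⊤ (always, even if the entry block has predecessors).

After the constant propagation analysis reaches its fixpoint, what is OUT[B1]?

Per-block solution:
  B0:   IN=(all ⊤)   OUT=(all ⊤)
  B1:   IN=(all ⊤)   OUT={b:1; rest ⊤}
  B2:   IN={b:1; rest ⊤}   OUT={b:1; rest ⊤}
  B3:   IN={b:1; rest ⊤}   OUT={b:1, d:-3, f:-1; rest ⊤}
  B4:   IN={b:1, d:-3, f:-1; rest ⊤}   OUT={b:1, d:-3, f:-1; rest ⊤}
  B5:   IN={b:1; rest ⊤}   OUT=(all ⊤)

Merge at B1: IN[B1] = OUT[B0] = {a: ⊤, b: ⊤, c: ⊤, d: ⊤, e: ⊤, f: ⊤}
Applying B1's transfer function to that IN value gives OUT[B1] (row B1 above).

Answer: {a: ⊤, b: 1, c: ⊤, d: ⊤, e: ⊤, f: ⊤}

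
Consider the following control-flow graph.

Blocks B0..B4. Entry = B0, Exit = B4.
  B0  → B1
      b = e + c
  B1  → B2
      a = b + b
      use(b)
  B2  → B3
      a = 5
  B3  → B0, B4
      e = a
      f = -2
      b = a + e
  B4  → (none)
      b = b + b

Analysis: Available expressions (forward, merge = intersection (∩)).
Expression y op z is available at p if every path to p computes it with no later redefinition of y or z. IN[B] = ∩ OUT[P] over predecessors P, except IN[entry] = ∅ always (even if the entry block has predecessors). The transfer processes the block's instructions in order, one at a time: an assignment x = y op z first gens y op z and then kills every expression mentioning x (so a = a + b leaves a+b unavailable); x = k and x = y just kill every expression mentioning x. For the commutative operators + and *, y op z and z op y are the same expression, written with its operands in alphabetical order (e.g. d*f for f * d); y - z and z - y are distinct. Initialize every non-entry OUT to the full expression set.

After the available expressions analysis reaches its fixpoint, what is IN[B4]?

Fixpoint table:
  B0:  IN={}  OUT={c+e}
  B1:  IN={c+e}  OUT={b+b, c+e}
  B2:  IN={b+b, c+e}  OUT={b+b, c+e}
  B3:  IN={b+b, c+e}  OUT={a+e}
  B4:  IN={a+e}  OUT={a+e}

Merge at B4: IN[B4] = OUT[B3] = {a+e}

Answer: {a+e}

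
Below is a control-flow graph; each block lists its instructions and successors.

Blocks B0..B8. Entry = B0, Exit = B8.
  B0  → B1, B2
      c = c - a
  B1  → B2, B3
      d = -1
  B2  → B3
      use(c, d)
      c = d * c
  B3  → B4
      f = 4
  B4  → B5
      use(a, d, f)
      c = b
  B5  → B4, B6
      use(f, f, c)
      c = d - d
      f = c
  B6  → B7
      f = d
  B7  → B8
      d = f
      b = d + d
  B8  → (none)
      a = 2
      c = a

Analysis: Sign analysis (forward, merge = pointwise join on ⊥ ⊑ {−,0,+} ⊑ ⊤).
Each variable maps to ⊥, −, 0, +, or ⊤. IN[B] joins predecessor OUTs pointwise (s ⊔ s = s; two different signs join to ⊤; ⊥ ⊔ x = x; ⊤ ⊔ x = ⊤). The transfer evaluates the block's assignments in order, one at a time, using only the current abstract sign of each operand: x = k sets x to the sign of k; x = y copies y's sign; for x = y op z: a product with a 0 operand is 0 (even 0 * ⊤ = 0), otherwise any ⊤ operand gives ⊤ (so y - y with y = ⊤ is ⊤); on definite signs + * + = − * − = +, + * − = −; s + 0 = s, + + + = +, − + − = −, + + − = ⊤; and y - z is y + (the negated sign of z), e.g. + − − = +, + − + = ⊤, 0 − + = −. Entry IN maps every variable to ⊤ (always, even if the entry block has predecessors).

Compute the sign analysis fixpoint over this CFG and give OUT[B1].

Per-block solution:
  B0: | IN=(all ⊤) | OUT=(all ⊤)
  B1: | IN=(all ⊤) | OUT={d:-; rest ⊤}
  B2: | IN=(all ⊤) | OUT=(all ⊤)
  B3: | IN=(all ⊤) | OUT={f:+; rest ⊤}
  B4: | IN=(all ⊤) | OUT=(all ⊤)
  B5: | IN=(all ⊤) | OUT=(all ⊤)
  B6: | IN=(all ⊤) | OUT=(all ⊤)
  B7: | IN=(all ⊤) | OUT=(all ⊤)
  B8: | IN=(all ⊤) | OUT={a:+, c:+; rest ⊤}

Merge at B1: IN[B1] = OUT[B0] = {a: ⊤, b: ⊤, c: ⊤, d: ⊤, e: ⊤, f: ⊤}
Applying B1's transfer function to that IN value gives OUT[B1] (row B1 above).

Answer: {a: ⊤, b: ⊤, c: ⊤, d: -, e: ⊤, f: ⊤}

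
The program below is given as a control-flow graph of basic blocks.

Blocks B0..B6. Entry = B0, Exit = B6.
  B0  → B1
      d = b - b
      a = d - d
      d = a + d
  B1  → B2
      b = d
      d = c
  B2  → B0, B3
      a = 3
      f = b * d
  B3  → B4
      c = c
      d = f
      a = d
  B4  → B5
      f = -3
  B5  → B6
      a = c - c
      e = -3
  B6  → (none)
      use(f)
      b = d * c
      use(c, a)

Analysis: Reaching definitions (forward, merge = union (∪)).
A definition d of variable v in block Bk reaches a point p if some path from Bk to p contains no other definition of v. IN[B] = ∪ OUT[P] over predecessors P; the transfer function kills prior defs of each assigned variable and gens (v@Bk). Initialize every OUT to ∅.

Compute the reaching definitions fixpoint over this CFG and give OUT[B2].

Answer: {a@B2, b@B1, d@B1, f@B2}

Working:
Fixpoint table:
  B0:   IN={a@B2, b@B1, d@B1, f@B2}   OUT={a@B0, b@B1, d@B0, f@B2}
  B1:   IN={a@B0, b@B1, d@B0, f@B2}   OUT={a@B0, b@B1, d@B1, f@B2}
  B2:   IN={a@B0, b@B1, d@B1, f@B2}   OUT={a@B2, b@B1, d@B1, f@B2}
  B3:   IN={a@B2, b@B1, d@B1, f@B2}   OUT={a@B3, b@B1, c@B3, d@B3, f@B2}
  B4:   IN={a@B3, b@B1, c@B3, d@B3, f@B2}   OUT={a@B3, b@B1, c@B3, d@B3, f@B4}
  B5:   IN={a@B3, b@B1, c@B3, d@B3, f@B4}   OUT={a@B5, b@B1, c@B3, d@B3, e@B5, f@B4}
  B6:   IN={a@B5, b@B1, c@B3, d@B3, e@B5, f@B4}   OUT={a@B5, b@B6, c@B3, d@B3, e@B5, f@B4}

Merge at B2: IN[B2] = OUT[B1] = {a@B0, b@B1, d@B1, f@B2}
Applying B2's transfer function to that IN value gives OUT[B2] (row B2 above).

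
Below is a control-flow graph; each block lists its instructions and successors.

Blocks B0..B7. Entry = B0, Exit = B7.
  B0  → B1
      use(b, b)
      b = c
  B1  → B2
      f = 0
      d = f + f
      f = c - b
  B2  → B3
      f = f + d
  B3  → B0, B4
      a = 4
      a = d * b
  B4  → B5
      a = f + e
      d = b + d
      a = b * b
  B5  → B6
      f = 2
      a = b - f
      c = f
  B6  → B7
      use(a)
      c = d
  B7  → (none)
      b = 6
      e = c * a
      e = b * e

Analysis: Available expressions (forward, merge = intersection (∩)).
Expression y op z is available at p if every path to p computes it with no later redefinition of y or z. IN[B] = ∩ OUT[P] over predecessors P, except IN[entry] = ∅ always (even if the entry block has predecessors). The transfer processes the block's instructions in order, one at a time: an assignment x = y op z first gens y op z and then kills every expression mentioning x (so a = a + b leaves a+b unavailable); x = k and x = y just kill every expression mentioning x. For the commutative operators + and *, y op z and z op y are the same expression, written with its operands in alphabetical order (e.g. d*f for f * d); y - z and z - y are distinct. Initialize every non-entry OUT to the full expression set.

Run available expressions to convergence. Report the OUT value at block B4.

Answer: {b*b, c-b, e+f}

Working:
Fixpoint table:
  B0:   IN={}   OUT={}
  B1:   IN={}   OUT={c-b}
  B2:   IN={c-b}   OUT={c-b}
  B3:   IN={c-b}   OUT={b*d, c-b}
  B4:   IN={b*d, c-b}   OUT={b*b, c-b, e+f}
  B5:   IN={b*b, c-b, e+f}   OUT={b*b, b-f}
  B6:   IN={b*b, b-f}   OUT={b*b, b-f}
  B7:   IN={b*b, b-f}   OUT={a*c}

Merge at B4: IN[B4] = OUT[B3] = {b*d, c-b}
Applying B4's transfer function to that IN value gives OUT[B4] (row B4 above).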